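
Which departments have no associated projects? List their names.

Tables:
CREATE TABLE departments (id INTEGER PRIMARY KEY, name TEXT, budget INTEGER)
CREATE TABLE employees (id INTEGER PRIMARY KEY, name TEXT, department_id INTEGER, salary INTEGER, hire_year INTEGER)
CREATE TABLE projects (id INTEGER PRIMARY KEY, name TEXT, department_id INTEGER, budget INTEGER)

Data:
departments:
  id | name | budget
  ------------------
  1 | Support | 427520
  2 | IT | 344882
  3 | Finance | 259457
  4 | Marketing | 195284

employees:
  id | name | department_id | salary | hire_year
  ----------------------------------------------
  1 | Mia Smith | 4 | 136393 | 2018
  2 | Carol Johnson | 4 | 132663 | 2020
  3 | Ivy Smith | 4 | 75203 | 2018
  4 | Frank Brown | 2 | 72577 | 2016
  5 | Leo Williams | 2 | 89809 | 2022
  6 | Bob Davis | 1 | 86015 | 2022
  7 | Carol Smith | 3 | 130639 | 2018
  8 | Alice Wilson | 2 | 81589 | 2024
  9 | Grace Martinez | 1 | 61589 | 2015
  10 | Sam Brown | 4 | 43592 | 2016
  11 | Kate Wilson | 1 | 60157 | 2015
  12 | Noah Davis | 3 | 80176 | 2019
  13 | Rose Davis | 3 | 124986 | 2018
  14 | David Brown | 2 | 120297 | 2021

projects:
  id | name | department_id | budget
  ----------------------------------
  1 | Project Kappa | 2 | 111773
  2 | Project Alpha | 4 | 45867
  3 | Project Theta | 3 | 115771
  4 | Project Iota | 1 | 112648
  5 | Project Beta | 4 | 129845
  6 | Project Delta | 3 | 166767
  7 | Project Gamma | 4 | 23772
SELECT p.name FROM departments p LEFT JOIN projects c ON c.department_id = p.id WHERE c.id IS NULL

Execution result:
(no rows)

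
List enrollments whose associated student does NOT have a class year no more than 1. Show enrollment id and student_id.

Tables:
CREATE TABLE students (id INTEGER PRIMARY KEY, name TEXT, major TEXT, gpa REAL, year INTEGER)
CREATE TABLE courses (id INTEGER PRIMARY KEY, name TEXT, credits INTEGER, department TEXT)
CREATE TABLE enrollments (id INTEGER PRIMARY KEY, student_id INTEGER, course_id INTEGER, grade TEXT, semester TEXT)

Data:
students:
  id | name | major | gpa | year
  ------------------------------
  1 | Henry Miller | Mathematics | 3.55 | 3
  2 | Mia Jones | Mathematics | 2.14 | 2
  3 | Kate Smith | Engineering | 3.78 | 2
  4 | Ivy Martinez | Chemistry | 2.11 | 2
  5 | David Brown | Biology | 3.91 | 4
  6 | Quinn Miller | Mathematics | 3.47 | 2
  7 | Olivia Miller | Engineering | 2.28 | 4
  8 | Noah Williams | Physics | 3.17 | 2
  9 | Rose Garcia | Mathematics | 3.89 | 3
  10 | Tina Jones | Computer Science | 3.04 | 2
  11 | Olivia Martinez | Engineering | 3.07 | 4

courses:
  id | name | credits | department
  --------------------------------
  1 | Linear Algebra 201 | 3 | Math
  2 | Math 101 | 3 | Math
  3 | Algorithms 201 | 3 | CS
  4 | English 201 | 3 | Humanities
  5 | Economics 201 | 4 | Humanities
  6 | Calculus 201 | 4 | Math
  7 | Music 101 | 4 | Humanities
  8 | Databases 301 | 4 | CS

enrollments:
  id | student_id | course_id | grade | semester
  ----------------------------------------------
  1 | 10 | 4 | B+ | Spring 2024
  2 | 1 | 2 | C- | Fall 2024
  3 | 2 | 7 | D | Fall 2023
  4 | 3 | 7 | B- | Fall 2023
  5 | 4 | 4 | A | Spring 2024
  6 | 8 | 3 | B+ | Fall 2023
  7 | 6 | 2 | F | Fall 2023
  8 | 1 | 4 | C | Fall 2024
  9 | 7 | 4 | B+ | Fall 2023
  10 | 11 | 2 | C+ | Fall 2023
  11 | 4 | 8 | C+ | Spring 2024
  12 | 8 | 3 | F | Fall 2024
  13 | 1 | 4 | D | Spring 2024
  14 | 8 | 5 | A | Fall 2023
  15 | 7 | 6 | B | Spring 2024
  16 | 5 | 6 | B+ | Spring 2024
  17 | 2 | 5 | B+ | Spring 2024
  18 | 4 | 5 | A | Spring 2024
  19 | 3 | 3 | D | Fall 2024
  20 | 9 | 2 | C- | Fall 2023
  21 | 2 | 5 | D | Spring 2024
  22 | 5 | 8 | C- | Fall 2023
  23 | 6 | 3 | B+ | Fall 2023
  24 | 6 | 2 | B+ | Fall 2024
SELECT id, student_id FROM enrollments WHERE student_id NOT IN (SELECT id FROM students WHERE year <= 1)

Execution result:
id | student_id
1 | 10
2 | 1
3 | 2
4 | 3
5 | 4
6 | 8
7 | 6
8 | 1
9 | 7
10 | 11
11 | 4
12 | 8
13 | 1
14 | 8
15 | 7
16 | 5
17 | 2
18 | 4
19 | 3
20 | 9
21 | 2
22 | 5
23 | 6
24 | 6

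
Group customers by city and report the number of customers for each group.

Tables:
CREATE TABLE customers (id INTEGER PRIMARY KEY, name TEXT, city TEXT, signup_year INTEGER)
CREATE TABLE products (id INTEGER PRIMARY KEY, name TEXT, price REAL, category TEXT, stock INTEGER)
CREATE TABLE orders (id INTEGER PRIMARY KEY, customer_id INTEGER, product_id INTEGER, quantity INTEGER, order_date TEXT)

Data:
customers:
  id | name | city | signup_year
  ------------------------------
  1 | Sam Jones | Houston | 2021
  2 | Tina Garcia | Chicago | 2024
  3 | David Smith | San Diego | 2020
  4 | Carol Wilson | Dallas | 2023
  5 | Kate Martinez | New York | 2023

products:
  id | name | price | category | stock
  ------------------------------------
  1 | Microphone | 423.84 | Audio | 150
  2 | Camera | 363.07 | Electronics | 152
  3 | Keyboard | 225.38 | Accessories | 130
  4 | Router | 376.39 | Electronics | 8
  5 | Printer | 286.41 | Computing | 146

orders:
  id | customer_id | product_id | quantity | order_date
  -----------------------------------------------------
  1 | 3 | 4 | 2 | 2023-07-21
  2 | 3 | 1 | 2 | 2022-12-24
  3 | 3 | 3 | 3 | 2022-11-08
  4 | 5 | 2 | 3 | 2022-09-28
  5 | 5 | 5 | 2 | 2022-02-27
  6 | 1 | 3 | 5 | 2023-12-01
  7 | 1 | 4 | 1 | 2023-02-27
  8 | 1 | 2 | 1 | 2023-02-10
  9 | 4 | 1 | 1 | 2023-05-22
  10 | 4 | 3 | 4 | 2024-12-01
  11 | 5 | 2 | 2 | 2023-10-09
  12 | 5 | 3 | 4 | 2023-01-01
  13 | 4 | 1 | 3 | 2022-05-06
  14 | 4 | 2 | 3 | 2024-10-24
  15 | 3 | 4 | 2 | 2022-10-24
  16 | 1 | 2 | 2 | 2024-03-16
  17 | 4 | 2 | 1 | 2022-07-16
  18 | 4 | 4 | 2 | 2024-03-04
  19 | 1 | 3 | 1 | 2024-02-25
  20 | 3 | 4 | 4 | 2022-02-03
SELECT city, COUNT(*) AS n FROM customers GROUP BY city

Execution result:
city | n
Chicago | 1
Dallas | 1
Houston | 1
New York | 1
San Diego | 1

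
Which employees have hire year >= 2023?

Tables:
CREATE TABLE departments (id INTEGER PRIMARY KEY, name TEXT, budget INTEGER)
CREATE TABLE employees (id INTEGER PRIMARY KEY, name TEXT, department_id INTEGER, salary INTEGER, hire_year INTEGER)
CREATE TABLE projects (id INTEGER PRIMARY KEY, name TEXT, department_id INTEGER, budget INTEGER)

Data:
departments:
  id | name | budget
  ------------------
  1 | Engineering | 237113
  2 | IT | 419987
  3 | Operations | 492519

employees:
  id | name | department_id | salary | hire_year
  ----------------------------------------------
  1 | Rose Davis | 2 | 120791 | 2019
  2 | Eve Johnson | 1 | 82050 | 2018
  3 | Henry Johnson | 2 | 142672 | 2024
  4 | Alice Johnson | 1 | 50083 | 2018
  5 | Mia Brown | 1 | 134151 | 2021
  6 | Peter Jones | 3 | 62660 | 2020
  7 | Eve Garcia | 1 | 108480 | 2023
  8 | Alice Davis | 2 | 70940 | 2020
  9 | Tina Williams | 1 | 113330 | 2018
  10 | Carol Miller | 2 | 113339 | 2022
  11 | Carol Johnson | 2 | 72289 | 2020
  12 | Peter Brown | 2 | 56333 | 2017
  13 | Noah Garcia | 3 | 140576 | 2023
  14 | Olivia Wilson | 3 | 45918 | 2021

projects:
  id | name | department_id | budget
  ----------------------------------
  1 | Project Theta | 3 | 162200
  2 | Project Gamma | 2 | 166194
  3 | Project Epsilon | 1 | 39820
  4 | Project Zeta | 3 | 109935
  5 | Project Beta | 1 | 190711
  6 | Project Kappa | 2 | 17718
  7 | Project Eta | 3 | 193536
SELECT name, hire_year FROM employees WHERE hire_year >= 2023

Execution result:
name | hire_year
Henry Johnson | 2024
Eve Garcia | 2023
Noah Garcia | 2023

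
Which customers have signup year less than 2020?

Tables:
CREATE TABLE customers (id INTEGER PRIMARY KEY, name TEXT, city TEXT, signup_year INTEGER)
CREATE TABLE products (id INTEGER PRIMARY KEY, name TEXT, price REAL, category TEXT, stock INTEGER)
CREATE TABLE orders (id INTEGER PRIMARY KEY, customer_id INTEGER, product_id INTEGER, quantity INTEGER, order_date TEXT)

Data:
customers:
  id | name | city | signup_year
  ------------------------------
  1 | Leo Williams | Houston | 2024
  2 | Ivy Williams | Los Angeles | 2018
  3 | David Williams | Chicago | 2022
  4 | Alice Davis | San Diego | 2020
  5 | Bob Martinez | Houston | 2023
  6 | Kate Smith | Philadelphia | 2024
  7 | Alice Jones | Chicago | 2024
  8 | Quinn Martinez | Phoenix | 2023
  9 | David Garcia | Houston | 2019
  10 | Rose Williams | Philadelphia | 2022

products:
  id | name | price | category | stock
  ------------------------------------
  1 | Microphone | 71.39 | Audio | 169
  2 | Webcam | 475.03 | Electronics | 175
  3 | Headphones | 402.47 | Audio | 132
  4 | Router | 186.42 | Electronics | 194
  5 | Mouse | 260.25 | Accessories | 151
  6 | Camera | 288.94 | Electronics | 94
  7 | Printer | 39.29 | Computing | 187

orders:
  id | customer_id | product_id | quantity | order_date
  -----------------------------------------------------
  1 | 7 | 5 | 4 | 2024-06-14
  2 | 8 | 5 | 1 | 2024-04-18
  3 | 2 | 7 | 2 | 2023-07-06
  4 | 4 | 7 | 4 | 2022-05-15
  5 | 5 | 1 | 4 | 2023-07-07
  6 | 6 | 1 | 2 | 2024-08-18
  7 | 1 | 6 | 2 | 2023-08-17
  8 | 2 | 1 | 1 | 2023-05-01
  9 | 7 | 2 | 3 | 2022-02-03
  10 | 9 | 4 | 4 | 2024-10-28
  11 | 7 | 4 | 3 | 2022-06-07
SELECT name, signup_year FROM customers WHERE signup_year < 2020

Execution result:
name | signup_year
Ivy Williams | 2018
David Garcia | 2019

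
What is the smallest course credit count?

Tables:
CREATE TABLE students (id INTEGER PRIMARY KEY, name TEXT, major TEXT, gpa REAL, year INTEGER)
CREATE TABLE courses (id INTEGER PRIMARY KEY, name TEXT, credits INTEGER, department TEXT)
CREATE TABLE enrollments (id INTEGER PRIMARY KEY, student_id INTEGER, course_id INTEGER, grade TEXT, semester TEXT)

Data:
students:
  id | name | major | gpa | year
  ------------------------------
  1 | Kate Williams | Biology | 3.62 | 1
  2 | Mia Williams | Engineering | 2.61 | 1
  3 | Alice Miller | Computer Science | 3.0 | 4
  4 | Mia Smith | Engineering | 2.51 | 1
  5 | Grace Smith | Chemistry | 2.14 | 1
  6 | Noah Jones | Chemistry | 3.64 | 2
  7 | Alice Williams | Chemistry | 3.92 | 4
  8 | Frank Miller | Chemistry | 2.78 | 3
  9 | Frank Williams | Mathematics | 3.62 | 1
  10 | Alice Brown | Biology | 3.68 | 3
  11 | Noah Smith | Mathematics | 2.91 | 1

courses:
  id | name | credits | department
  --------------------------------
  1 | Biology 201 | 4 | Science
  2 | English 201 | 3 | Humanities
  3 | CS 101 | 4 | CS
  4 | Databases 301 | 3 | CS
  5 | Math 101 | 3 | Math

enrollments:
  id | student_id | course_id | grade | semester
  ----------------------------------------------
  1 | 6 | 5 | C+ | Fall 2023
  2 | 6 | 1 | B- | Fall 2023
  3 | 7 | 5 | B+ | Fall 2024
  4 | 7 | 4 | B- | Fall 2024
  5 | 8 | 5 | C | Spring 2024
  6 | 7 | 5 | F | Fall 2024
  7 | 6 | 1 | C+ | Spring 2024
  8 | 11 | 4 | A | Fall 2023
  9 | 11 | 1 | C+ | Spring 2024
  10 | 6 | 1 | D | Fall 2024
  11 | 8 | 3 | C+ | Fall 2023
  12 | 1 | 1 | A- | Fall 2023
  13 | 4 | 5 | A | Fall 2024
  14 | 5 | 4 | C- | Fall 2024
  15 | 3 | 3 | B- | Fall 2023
SELECT MIN(credits) FROM courses

Execution result:
3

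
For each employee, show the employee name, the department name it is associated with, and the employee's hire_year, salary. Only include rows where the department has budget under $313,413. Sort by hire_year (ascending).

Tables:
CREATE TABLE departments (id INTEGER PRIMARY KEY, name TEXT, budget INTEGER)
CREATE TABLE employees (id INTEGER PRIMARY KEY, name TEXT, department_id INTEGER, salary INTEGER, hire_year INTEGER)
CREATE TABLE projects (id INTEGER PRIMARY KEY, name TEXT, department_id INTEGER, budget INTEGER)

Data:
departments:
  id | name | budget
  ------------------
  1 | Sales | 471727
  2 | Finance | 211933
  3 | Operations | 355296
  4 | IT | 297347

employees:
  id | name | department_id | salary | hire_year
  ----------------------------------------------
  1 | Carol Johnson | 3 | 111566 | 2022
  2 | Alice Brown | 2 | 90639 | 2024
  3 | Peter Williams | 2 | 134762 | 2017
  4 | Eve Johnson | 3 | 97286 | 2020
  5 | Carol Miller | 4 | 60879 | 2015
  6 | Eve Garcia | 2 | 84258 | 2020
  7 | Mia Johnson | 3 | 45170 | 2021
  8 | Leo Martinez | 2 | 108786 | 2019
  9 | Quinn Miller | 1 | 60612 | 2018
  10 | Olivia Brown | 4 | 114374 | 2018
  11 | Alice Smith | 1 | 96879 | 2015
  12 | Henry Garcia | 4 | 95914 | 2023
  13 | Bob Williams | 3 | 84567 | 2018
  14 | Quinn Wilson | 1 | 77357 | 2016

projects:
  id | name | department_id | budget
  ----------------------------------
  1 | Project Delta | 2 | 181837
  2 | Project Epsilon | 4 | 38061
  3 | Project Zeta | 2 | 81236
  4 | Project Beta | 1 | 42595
SELECT c.name, p.name AS department, c.hire_year, c.salary FROM employees c JOIN departments p ON c.department_id = p.id WHERE p.budget < 313413 ORDER BY c.hire_year ASC

Execution result:
name | department | hire_year | salary
Carol Miller | IT | 2015 | 60879
Peter Williams | Finance | 2017 | 134762
Olivia Brown | IT | 2018 | 114374
Leo Martinez | Finance | 2019 | 108786
Eve Garcia | Finance | 2020 | 84258
Henry Garcia | IT | 2023 | 95914
Alice Brown | Finance | 2024 | 90639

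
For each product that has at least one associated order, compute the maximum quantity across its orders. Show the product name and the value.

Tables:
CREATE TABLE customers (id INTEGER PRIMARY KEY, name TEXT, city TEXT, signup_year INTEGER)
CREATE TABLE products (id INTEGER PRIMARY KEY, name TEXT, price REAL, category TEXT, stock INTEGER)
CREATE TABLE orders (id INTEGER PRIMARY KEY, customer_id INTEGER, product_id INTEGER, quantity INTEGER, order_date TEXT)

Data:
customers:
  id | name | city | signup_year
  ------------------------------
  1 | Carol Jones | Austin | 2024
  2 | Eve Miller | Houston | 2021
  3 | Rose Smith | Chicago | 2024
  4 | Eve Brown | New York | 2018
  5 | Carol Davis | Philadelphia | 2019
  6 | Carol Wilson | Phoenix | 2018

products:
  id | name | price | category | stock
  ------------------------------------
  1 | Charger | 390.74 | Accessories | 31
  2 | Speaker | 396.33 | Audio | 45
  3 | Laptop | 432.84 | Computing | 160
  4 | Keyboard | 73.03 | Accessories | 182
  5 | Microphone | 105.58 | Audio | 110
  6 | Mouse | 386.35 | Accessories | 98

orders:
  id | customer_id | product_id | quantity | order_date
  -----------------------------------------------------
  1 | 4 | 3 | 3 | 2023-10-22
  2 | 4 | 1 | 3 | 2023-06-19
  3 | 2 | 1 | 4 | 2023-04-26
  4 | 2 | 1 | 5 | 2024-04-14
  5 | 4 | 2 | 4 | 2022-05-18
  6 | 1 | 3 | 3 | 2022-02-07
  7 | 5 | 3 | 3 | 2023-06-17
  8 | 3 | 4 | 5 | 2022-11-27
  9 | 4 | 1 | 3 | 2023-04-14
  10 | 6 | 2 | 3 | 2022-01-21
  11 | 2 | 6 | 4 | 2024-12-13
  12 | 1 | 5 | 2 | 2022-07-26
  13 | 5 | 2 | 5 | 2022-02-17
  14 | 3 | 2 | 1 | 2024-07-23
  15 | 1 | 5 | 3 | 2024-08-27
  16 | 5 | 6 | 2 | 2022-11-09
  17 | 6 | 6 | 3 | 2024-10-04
SELECT p.name, MAX(c.quantity) AS max_quantity FROM orders c JOIN products p ON c.product_id = p.id GROUP BY p.id, p.name

Execution result:
name | max_quantity
Charger | 5
Speaker | 5
Laptop | 3
Keyboard | 5
Microphone | 3
Mouse | 4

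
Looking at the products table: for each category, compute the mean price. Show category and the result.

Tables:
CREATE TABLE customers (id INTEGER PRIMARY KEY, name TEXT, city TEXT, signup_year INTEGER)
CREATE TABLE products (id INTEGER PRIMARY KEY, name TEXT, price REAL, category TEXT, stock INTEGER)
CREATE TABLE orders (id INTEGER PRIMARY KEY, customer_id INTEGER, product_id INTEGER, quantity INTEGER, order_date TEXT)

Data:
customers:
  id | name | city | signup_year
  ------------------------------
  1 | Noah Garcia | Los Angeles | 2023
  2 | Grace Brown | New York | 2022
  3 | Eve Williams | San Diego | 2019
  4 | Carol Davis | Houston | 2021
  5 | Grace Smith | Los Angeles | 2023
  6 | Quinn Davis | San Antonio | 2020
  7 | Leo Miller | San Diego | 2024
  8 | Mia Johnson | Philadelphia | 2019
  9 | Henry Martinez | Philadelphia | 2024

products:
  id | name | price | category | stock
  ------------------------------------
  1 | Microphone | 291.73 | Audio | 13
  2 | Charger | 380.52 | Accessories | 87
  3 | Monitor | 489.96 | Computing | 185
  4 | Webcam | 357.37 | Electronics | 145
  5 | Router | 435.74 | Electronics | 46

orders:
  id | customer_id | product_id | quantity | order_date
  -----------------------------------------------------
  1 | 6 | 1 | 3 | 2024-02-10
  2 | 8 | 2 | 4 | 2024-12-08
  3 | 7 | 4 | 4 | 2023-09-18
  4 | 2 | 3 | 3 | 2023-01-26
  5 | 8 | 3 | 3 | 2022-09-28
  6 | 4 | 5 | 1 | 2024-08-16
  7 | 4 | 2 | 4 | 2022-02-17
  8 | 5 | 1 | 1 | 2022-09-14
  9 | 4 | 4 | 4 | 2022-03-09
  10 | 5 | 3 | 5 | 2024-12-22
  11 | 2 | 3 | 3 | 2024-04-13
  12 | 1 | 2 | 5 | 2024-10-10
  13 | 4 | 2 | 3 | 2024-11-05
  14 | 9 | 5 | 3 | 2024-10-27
SELECT category, AVG(price) AS avg_price FROM products GROUP BY category

Execution result:
category | avg_price
Accessories | 380.52
Audio | 291.73
Computing | 489.96
Electronics | 396.56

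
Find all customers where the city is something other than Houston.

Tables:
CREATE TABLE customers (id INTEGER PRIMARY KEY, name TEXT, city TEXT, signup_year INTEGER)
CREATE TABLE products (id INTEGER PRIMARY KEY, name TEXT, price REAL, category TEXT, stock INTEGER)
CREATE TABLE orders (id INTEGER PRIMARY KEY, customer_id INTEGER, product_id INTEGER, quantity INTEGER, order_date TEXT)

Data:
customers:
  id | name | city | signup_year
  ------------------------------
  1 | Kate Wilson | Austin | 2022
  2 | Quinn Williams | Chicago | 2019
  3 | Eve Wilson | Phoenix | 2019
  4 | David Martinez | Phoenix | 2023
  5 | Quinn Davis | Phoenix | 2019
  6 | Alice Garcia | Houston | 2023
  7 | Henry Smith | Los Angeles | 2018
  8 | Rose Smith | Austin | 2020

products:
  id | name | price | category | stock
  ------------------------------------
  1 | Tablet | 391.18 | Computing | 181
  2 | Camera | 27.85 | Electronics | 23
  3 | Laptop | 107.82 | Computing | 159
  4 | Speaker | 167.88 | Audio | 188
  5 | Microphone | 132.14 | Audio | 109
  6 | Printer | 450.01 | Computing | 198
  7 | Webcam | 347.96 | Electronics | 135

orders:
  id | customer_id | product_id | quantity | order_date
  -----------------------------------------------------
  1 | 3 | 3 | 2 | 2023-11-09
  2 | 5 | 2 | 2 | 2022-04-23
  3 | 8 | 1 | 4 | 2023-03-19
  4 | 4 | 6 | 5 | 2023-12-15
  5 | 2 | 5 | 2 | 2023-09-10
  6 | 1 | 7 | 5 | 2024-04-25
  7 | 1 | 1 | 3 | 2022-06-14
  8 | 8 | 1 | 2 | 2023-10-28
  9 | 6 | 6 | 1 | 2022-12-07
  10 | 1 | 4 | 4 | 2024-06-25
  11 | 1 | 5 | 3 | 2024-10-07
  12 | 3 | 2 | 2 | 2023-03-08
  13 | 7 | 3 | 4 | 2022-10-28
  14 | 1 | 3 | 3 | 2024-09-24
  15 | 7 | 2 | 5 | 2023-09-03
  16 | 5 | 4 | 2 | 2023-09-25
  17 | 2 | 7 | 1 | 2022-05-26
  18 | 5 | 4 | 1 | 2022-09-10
SELECT name, city FROM customers WHERE city <> 'Houston'

Execution result:
name | city
Kate Wilson | Austin
Quinn Williams | Chicago
Eve Wilson | Phoenix
David Martinez | Phoenix
Quinn Davis | Phoenix
Henry Smith | Los Angeles
Rose Smith | Austin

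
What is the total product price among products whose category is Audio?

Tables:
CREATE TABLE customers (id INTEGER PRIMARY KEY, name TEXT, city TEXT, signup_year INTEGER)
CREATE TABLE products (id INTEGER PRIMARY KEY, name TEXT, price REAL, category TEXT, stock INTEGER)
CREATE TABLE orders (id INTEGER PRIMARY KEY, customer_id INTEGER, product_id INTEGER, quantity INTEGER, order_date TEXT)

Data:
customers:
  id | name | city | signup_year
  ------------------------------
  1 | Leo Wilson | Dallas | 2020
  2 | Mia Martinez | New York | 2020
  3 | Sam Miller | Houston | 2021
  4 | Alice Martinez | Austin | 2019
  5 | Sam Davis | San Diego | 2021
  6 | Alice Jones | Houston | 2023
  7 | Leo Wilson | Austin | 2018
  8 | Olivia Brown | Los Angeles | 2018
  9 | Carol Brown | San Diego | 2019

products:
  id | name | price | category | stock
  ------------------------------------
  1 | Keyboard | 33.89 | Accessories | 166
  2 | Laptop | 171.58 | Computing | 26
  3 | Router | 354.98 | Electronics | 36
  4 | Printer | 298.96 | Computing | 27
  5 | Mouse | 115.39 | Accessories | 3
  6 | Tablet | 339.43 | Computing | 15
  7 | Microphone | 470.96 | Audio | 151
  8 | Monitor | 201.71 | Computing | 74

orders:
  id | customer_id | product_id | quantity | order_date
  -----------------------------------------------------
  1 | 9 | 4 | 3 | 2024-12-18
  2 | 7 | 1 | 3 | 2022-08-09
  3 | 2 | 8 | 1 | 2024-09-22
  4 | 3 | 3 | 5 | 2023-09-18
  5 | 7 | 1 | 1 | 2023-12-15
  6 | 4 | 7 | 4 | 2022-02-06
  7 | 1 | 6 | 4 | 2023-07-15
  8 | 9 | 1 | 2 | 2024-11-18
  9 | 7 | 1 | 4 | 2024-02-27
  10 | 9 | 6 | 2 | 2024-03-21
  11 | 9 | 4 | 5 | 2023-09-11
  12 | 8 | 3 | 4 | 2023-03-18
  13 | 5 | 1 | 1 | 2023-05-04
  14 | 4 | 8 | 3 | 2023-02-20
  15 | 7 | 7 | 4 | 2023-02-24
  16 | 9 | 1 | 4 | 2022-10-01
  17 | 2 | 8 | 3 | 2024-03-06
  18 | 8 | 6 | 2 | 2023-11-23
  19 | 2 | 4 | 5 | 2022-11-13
SELECT SUM(price) FROM products WHERE category = 'Audio'

Execution result:
470.96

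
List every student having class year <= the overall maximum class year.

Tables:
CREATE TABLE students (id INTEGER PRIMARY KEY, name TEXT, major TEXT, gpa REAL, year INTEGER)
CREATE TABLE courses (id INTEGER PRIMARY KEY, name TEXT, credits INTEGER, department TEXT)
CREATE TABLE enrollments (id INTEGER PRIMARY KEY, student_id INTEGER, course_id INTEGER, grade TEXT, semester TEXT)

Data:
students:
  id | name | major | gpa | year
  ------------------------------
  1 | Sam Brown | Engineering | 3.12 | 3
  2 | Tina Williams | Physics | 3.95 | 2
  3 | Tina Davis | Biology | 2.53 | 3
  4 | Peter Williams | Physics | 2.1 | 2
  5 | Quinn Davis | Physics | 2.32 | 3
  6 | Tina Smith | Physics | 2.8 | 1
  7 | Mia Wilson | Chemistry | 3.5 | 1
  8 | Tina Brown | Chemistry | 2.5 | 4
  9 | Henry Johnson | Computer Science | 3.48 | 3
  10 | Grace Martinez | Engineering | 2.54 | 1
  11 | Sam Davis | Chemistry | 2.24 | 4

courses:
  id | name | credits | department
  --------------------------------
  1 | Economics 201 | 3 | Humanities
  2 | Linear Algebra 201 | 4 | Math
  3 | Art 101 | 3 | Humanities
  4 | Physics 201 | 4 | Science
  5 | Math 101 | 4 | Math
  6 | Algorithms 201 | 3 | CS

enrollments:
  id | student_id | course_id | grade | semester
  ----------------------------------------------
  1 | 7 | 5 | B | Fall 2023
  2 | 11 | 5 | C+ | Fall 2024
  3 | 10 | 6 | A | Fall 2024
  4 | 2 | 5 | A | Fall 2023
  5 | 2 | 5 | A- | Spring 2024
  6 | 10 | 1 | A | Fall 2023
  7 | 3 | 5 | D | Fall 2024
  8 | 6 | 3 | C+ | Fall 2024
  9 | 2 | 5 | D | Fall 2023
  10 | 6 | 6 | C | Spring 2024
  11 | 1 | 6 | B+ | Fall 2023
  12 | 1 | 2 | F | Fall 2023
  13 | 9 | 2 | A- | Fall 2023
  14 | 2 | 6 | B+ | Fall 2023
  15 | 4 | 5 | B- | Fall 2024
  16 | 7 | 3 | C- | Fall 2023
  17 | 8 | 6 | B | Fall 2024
SELECT name, year FROM students WHERE year <= (SELECT MAX(year) FROM students)

Execution result:
name | year
Sam Brown | 3
Tina Williams | 2
Tina Davis | 3
Peter Williams | 2
Quinn Davis | 3
Tina Smith | 1
Mia Wilson | 1
Tina Brown | 4
Henry Johnson | 3
Grace Martinez | 1
Sam Davis | 4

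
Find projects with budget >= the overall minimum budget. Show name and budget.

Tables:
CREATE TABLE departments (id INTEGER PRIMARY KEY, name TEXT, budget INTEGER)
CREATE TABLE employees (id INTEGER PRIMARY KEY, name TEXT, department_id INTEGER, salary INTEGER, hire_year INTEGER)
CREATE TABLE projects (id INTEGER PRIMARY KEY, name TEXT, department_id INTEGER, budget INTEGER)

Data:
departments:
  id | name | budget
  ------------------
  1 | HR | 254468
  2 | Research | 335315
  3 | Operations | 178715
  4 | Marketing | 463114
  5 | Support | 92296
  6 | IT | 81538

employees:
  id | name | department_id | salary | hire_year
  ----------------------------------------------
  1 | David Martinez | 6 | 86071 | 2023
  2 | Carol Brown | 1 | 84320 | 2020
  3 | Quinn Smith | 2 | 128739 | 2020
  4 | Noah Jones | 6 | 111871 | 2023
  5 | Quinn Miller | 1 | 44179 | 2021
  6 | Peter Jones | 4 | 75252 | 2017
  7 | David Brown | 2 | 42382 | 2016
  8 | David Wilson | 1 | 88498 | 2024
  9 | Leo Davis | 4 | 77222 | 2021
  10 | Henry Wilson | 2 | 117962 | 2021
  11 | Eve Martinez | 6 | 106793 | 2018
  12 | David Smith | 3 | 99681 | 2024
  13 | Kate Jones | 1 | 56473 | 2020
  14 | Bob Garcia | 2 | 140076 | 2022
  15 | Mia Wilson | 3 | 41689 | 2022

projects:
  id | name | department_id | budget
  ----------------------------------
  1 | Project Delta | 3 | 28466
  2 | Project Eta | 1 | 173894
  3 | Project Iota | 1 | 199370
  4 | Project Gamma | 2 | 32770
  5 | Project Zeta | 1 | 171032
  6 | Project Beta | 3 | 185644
SELECT name, budget FROM projects WHERE budget >= (SELECT MIN(budget) FROM projects)

Execution result:
name | budget
Project Delta | 28466
Project Eta | 173894
Project Iota | 199370
Project Gamma | 32770
Project Zeta | 171032
Project Beta | 185644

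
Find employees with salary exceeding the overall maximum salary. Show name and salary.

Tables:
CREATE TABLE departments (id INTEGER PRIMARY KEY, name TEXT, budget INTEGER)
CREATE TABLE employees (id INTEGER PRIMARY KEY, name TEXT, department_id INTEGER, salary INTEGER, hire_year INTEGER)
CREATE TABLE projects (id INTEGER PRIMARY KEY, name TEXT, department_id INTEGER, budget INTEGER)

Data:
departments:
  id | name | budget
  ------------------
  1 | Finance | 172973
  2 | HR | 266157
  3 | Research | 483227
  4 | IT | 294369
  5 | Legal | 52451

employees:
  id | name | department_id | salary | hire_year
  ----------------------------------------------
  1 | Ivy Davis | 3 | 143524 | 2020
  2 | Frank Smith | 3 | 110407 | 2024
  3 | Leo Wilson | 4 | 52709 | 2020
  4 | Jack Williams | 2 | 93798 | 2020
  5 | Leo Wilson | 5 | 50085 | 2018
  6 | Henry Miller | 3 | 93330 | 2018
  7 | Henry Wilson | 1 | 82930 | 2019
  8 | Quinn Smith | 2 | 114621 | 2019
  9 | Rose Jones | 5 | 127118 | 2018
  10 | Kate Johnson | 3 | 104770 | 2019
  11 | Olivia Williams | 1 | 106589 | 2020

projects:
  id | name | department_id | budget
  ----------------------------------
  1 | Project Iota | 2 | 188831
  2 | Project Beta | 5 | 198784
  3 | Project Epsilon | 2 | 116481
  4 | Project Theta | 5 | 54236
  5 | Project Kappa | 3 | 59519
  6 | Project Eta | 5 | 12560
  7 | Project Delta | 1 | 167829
SELECT name, salary FROM employees WHERE salary > (SELECT MAX(salary) FROM employees)

Execution result:
(no rows)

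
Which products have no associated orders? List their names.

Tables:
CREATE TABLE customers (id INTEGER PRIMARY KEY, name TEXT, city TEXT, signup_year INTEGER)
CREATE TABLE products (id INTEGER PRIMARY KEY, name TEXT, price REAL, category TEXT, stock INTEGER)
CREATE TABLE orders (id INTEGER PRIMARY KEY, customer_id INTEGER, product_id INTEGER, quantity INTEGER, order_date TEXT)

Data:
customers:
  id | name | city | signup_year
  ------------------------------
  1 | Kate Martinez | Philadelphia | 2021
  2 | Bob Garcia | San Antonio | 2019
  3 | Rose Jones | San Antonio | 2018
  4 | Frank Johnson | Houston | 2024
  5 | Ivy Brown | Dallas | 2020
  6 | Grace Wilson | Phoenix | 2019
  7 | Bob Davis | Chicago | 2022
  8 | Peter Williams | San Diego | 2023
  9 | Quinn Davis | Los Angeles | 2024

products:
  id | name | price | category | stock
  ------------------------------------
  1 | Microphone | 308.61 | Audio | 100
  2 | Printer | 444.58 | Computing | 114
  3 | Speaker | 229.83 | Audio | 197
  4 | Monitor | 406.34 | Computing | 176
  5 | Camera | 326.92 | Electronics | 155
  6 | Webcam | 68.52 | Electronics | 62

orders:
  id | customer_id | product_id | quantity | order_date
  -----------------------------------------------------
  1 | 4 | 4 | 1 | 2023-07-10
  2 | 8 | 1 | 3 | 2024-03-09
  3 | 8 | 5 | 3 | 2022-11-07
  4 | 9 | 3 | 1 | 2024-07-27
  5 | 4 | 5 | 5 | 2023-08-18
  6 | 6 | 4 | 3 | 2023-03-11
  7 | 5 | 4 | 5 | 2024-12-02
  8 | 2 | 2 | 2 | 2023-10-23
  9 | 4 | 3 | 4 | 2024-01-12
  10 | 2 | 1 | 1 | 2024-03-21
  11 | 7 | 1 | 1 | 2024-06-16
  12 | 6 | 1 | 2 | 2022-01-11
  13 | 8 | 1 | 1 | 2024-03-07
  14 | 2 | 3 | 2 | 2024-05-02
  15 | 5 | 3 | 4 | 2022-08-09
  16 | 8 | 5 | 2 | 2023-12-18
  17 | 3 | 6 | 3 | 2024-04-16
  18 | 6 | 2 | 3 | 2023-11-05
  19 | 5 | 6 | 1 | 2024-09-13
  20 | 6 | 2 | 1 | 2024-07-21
SELECT p.name FROM products p LEFT JOIN orders c ON c.product_id = p.id WHERE c.id IS NULL

Execution result:
(no rows)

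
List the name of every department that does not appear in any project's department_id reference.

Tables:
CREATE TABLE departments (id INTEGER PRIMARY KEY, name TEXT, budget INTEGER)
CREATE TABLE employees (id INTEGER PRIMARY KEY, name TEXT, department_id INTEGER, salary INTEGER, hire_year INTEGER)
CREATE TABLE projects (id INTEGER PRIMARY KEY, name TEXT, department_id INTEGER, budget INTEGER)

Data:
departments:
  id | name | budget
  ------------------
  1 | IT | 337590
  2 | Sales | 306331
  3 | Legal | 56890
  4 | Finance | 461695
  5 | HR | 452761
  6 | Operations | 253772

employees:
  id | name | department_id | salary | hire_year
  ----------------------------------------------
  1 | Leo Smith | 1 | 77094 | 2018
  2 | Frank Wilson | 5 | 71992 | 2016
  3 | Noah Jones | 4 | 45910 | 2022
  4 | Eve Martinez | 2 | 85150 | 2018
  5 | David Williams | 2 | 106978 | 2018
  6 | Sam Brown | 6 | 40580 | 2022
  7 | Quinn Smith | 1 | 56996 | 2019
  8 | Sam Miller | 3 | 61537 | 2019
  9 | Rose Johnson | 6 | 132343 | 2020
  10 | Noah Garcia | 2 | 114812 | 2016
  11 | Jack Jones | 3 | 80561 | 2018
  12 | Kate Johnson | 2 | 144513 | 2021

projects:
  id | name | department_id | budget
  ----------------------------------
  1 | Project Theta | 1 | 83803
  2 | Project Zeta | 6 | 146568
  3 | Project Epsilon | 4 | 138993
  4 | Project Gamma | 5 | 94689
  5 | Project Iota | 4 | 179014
SELECT p.name FROM departments p LEFT JOIN projects c ON c.department_id = p.id WHERE c.id IS NULL

Execution result:
name
Sales
Legal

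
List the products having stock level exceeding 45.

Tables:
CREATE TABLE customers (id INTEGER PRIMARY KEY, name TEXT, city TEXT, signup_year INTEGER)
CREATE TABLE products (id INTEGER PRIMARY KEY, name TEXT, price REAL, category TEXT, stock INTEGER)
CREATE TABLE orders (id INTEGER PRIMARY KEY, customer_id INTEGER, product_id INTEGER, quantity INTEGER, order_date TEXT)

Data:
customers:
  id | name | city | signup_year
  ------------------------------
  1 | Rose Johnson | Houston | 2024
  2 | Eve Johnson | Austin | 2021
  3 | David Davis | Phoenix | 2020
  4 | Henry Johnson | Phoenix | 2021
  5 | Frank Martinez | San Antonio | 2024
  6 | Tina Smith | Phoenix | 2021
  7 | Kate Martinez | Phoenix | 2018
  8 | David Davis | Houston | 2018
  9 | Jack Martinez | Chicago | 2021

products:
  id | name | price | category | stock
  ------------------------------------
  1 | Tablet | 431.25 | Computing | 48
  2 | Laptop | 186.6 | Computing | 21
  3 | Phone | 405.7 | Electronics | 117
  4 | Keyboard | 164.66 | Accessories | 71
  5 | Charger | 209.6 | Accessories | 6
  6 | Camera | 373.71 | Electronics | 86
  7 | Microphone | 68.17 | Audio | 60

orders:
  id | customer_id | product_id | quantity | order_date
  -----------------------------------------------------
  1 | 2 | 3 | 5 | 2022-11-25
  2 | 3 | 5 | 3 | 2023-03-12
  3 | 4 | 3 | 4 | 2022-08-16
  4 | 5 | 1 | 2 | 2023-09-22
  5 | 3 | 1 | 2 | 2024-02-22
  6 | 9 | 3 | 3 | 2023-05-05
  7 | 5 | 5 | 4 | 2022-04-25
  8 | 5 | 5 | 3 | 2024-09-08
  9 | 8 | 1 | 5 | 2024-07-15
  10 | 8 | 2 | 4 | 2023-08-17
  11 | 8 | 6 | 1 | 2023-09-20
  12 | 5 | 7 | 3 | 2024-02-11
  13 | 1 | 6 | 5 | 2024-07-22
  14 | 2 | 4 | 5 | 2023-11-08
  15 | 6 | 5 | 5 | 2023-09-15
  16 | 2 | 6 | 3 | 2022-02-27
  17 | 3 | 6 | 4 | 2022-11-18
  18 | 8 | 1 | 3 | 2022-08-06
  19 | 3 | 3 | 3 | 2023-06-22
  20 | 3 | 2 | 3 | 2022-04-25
SELECT name, stock FROM products WHERE stock > 45

Execution result:
name | stock
Tablet | 48
Phone | 117
Keyboard | 71
Camera | 86
Microphone | 60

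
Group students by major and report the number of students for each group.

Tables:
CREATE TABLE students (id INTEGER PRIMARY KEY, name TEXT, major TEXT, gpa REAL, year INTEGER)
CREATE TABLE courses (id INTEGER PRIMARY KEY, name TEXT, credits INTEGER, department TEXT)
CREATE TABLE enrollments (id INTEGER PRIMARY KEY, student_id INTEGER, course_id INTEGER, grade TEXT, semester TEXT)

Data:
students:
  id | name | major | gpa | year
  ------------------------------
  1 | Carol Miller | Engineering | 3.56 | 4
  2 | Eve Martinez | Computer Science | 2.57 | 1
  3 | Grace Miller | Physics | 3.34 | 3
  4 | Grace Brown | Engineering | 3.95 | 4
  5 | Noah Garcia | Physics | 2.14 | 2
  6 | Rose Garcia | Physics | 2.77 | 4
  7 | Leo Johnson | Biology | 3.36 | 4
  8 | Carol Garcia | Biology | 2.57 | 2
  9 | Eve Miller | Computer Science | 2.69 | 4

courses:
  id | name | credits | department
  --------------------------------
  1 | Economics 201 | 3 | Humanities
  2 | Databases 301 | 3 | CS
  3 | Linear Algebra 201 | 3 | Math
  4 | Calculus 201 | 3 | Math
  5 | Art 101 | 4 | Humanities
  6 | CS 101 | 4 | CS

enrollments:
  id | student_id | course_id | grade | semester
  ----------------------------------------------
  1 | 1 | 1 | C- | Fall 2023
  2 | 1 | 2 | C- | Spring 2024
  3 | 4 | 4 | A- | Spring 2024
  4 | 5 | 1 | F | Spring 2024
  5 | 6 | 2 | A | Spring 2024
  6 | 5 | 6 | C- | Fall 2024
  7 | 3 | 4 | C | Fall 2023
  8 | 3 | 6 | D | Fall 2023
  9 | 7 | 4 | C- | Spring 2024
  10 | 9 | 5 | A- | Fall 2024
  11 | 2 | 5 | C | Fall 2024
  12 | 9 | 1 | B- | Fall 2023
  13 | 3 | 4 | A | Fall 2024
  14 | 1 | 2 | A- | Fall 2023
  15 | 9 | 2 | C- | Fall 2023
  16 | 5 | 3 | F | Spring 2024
SELECT major, COUNT(*) AS n FROM students GROUP BY major

Execution result:
major | n
Biology | 2
Computer Science | 2
Engineering | 2
Physics | 3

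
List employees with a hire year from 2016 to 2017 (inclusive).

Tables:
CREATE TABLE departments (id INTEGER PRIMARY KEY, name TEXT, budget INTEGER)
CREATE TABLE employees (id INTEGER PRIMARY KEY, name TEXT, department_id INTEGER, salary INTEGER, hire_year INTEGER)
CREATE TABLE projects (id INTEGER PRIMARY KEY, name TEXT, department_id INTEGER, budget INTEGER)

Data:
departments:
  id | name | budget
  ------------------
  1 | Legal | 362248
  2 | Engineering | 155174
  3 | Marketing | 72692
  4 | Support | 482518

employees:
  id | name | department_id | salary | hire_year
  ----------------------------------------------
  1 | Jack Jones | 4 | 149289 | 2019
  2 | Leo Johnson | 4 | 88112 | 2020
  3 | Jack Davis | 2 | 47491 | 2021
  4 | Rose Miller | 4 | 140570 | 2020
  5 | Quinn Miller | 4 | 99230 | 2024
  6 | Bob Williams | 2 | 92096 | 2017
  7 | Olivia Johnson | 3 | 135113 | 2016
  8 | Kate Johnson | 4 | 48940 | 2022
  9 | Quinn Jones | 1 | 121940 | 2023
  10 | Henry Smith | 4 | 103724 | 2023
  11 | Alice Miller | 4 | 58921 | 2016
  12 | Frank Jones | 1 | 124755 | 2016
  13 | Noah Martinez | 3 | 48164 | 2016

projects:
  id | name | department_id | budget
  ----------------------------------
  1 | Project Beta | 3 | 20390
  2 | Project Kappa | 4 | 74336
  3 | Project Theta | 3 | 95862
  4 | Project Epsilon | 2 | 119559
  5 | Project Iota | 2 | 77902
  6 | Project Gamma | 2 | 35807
SELECT name, hire_year FROM employees WHERE hire_year BETWEEN 2016 AND 2017

Execution result:
name | hire_year
Bob Williams | 2017
Olivia Johnson | 2016
Alice Miller | 2016
Frank Jones | 2016
Noah Martinez | 2016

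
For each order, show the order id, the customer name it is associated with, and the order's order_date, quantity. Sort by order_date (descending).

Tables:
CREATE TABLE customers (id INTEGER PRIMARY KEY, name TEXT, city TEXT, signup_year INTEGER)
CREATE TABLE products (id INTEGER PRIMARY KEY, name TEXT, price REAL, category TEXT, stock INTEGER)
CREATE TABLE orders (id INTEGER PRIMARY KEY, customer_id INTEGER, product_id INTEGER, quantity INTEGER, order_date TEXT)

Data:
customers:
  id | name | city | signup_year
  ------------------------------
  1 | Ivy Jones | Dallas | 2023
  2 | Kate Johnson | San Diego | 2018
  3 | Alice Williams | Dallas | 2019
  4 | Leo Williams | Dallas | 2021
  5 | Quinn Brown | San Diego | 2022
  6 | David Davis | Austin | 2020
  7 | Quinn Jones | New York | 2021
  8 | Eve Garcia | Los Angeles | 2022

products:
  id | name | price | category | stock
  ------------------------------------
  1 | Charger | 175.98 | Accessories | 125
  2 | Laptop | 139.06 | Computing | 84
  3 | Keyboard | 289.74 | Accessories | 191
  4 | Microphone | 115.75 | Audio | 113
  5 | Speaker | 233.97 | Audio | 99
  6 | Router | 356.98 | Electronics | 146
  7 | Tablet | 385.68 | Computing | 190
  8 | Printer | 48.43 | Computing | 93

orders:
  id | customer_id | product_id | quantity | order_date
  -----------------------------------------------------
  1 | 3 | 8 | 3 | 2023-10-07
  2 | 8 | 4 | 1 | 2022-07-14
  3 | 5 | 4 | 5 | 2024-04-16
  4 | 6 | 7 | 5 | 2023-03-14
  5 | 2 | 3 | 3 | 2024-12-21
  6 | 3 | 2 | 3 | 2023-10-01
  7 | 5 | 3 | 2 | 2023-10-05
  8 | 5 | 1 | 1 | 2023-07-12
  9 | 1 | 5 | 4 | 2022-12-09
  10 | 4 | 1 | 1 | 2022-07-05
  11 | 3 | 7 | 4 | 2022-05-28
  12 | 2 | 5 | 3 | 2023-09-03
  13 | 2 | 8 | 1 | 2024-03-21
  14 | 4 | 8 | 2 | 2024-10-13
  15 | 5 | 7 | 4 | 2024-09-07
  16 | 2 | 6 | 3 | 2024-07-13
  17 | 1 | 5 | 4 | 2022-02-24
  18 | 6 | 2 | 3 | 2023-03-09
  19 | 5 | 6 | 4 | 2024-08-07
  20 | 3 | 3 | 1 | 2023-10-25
SELECT c.id, p.name AS customer, c.order_date, c.quantity FROM orders c JOIN customers p ON c.customer_id = p.id ORDER BY c.order_date DESC

Execution result:
id | customer | order_date | quantity
5 | Kate Johnson | 2024-12-21 | 3
14 | Leo Williams | 2024-10-13 | 2
15 | Quinn Brown | 2024-09-07 | 4
19 | Quinn Brown | 2024-08-07 | 4
16 | Kate Johnson | 2024-07-13 | 3
3 | Quinn Brown | 2024-04-16 | 5
13 | Kate Johnson | 2024-03-21 | 1
20 | Alice Williams | 2023-10-25 | 1
1 | Alice Williams | 2023-10-07 | 3
7 | Quinn Brown | 2023-10-05 | 2
6 | Alice Williams | 2023-10-01 | 3
12 | Kate Johnson | 2023-09-03 | 3
8 | Quinn Brown | 2023-07-12 | 1
4 | David Davis | 2023-03-14 | 5
18 | David Davis | 2023-03-09 | 3
9 | Ivy Jones | 2022-12-09 | 4
2 | Eve Garcia | 2022-07-14 | 1
10 | Leo Williams | 2022-07-05 | 1
11 | Alice Williams | 2022-05-28 | 4
17 | Ivy Jones | 2022-02-24 | 4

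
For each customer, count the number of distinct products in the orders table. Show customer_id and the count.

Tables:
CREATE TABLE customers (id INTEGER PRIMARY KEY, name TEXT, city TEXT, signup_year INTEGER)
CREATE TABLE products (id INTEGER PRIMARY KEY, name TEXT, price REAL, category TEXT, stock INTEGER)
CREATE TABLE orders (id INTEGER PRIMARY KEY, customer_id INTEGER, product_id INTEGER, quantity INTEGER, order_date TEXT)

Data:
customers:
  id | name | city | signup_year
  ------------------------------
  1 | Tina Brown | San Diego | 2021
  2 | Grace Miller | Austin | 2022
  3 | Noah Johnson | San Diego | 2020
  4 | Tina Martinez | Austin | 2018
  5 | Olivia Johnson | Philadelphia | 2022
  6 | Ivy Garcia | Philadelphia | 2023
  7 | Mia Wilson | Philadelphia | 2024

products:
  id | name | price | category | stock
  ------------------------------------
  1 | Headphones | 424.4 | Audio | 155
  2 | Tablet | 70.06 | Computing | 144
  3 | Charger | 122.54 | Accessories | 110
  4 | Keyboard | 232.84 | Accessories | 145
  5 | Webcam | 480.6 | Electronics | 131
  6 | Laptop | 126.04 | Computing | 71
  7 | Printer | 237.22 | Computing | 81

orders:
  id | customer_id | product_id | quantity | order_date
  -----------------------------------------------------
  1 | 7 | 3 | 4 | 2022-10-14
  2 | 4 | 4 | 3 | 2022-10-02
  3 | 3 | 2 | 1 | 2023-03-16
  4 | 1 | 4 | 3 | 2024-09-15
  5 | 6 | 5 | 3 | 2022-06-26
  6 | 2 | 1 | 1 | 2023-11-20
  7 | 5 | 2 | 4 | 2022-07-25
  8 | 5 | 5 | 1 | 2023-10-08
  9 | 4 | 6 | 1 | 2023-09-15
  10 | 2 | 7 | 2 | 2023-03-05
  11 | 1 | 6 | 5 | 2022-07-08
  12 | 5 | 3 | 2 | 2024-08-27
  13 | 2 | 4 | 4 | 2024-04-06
SELECT customer_id, COUNT(DISTINCT product_id) AS distinct_product_count FROM orders GROUP BY customer_id

Execution result:
customer_id | distinct_product_count
1 | 2
2 | 3
3 | 1
4 | 2
5 | 3
6 | 1
7 | 1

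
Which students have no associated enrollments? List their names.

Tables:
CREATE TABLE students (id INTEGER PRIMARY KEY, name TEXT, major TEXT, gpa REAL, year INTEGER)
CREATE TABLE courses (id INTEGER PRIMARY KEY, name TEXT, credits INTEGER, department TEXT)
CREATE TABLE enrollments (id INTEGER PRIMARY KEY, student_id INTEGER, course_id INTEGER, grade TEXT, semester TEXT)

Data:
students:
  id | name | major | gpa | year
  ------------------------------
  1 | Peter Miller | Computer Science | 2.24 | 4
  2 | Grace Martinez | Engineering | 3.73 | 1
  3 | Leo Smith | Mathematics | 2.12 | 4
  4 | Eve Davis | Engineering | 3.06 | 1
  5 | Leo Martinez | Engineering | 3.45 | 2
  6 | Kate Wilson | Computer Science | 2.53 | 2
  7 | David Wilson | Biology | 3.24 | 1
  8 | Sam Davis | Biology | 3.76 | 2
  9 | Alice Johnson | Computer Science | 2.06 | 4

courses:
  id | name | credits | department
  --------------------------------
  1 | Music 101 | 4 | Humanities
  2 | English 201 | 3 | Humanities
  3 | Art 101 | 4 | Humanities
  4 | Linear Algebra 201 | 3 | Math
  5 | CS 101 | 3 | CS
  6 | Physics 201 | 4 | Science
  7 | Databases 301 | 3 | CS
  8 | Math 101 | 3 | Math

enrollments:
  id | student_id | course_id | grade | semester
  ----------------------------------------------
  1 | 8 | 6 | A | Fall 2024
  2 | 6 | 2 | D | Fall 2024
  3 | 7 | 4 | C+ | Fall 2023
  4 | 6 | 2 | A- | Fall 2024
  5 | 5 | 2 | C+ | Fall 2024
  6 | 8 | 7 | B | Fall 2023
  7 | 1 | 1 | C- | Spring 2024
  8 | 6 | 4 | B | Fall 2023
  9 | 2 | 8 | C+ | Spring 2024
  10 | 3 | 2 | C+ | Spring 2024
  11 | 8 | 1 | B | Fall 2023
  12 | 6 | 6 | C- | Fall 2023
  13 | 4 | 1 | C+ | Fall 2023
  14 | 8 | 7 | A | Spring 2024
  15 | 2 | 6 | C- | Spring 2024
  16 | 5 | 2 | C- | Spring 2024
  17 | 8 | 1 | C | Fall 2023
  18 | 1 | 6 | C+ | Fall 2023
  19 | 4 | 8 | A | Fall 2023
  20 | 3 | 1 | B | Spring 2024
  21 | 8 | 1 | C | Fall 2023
SELECT p.name FROM students p LEFT JOIN enrollments c ON c.student_id = p.id WHERE c.id IS NULL

Execution result:
Alice Johnson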